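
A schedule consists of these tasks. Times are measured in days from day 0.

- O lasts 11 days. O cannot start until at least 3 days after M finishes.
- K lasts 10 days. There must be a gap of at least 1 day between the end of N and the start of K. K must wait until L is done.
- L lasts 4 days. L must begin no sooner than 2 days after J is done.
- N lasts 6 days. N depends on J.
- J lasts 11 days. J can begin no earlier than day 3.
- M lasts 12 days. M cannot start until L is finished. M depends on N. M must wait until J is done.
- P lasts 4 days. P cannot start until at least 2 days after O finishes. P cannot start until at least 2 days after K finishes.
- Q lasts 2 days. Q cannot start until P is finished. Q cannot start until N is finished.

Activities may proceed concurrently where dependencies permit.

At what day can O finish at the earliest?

46

After its own release at day 3, J can start at day 3 and finishes at day 14.
N cannot begin until J (finishes day 14). It runs from day 14 to 14 + 6 = day 20.
L waits on J (finishes day 14, plus 2-day gap → day 16), so it starts at day 16 and finishes at 16 + 4 = day 20.
For M: L (finishes day 20); N (finishes day 20); J (finishes day 14). Taking the maximum gives a start of day 20, and it finishes at 20 + 12 = day 32.
O waits on M (finishes day 32, plus 3-day gap → day 35), so it starts at day 35 and finishes at 35 + 11 = day 46.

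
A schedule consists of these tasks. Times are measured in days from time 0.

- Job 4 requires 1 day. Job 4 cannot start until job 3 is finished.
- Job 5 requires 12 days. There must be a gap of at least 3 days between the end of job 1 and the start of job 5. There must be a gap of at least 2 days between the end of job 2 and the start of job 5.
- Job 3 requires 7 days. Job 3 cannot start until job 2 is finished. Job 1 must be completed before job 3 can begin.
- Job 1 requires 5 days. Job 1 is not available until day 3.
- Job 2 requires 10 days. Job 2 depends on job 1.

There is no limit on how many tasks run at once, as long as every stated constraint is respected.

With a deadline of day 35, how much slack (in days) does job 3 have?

Job 1 cannot begin until its own release at day 3. It runs from day 3 to 3 + 5 = day 8.
Job 2 cannot begin until job 1 (finishes day 8). It runs from day 8 to 8 + 10 = day 18.
Job 3 cannot start until job 2 (finishes day 18); job 1 (finishes day 8). The controlling bound is day 18, so job 3 finishes at 18 + 7 = day 25.

Working backward from the deadline:
Job 4 has no dependents, so it just needs to finish by day 35. Starting by 35 − 1 = day 34 achieves that.
Job 3 feeds into job 4 (must start by day 34); so job 3 must finish by day 34 and therefore start by day 27.
So job 3 can start as early as day 18 and as late as day 27, giving 27 − 18 = 9 days of slack.

9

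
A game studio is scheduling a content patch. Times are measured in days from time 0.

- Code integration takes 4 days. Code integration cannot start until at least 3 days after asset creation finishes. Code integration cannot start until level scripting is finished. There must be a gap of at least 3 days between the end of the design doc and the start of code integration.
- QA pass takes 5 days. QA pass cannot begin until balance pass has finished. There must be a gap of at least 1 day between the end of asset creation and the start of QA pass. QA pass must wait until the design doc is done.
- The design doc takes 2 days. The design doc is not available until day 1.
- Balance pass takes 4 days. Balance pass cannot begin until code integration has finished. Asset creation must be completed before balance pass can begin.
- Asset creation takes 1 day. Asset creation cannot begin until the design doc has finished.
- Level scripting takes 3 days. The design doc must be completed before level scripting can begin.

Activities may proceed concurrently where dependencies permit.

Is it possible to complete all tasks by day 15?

After its own release at day 1, the design doc can start at day 1 and finishes at day 3.
Level scripting cannot begin until the design doc (finishes day 3). It runs from day 3 to 3 + 3 = day 6.
Asset creation waits on the design doc (finishes day 3), so it starts at day 3 and finishes at 3 + 1 = day 4.
Code integration needs all of asset creation (finishes day 4, plus 3-day gap → day 7); level scripting (finishes day 6); the design doc (finishes day 3, plus 3-day gap → day 6). That puts its earliest start at day 7; it finishes at 7 + 4 = day 11.
Balance pass has to wait for code integration (finishes day 11); asset creation (finishes day 4). The latest of these is day 11, so balance pass runs day 11 to 11 + 4 = day 15.
QA pass cannot start until balance pass (finishes day 15); asset creation (finishes day 4, plus 1-day gap → day 5); the design doc (finishes day 3). The controlling bound is day 15, so QA pass finishes at 15 + 5 = day 20.
The earliest everything can be done is day 20, which is after the deadline of 15, so it is not possible.

No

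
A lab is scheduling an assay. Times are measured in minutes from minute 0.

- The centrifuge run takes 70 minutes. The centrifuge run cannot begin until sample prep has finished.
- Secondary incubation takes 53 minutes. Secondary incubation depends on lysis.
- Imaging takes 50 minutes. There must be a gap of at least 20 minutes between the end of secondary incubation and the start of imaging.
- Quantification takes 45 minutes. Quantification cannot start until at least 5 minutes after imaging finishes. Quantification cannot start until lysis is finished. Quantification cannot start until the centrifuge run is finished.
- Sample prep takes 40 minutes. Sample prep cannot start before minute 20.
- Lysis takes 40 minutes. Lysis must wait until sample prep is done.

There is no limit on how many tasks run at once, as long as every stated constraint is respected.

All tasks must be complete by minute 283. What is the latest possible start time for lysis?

70

Quantification has no dependents, so it just needs to finish by minute 283. Starting by 283 − 45 = minute 238 achieves that.
Imaging feeds into quantification (must start by minute 238, minus 5-minute gap → minute 233); so imaging must finish by minute 233 and therefore start by minute 183.
Secondary incubation has to be done before imaging (must start by minute 183, minus 20-minute gap → minute 163). That means finishing by minute 163, i.e. starting by 163 − 53 = minute 110.
For lysis: secondary incubation (must start by minute 110); quantification (must start by minute 238). The most restrictive is minute 110; with a 40-minute duration, lysis must start by minute 70.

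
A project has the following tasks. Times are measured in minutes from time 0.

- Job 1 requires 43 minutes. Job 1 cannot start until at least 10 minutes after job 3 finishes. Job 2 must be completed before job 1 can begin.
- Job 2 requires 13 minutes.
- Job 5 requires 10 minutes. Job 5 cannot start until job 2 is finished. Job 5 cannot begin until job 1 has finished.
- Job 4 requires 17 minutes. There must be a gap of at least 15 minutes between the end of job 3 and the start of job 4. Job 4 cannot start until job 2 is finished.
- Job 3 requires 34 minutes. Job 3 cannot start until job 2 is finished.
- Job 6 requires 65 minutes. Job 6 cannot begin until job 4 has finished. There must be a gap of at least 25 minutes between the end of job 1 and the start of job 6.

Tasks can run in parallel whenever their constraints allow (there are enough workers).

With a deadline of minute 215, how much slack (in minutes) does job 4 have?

Job 2 can start immediately at minute 0; it finishes at minute 13.
After job 2 (finishes minute 13), job 3 can start at minute 13 and finishes at minute 47.
Job 4 needs all of job 3 (finishes minute 47, plus 15-minute gap → minute 62); job 2 (finishes minute 13). That puts its earliest start at minute 62; it finishes at 62 + 17 = minute 79.

Working backward from the deadline:
Job 6 must finish by minute 215; it takes 65 minutes, so it must start by 215 − 65 = minute 150.
Job 4 must finish before job 6 (must start by minute 150). With a 17-minute duration, job 4 must start by 150 − 17 = minute 133.
So job 4 can start as early as minute 62 and as late as minute 133, giving 133 − 62 = 71 minutes of slack.

71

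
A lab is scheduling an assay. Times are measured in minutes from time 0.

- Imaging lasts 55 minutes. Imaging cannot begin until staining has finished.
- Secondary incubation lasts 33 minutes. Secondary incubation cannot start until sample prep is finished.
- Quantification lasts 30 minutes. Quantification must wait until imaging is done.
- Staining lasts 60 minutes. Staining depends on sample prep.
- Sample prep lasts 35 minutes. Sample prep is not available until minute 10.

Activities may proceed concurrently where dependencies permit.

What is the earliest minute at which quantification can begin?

160

Sample prep waits on its own release at minute 10, so it starts at minute 10 and finishes at 10 + 35 = minute 45.
Staining waits on sample prep (finishes minute 45), so it starts at minute 45 and finishes at 45 + 60 = minute 105.
Imaging cannot begin until staining (finishes minute 105). It runs from minute 105 to 105 + 55 = minute 160.
Quantification waits on imaging (finishes minute 160), so the earliest it can start is minute 160.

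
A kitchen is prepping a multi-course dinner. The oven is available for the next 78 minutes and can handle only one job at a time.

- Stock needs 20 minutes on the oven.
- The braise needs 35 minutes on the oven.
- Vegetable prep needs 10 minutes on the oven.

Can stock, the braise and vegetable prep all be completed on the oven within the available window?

Yes

Running back to back, the jobs need 20 + 35 + 10 = 65 minutes on the oven.
Since 65 ≤ 78, they fit within the window.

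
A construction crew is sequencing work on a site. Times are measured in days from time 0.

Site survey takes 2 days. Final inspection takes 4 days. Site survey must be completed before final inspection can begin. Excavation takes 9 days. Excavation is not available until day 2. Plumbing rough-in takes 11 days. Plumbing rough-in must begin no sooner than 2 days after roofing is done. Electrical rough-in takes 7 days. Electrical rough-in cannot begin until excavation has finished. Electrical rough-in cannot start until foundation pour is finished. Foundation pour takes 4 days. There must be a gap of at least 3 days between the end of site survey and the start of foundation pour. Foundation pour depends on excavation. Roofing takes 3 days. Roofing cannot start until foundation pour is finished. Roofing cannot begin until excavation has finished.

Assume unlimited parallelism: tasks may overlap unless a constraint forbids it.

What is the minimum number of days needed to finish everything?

After its own release at day 2, excavation can start at day 2 and finishes at day 11.
Site survey has no prerequisites, so it starts at day 0 and finishes at day 2.
Final inspection waits on site survey (finishes day 2), so it starts at day 2 and finishes at 2 + 4 = day 6.
For foundation pour: site survey (finishes day 2, plus 3-day gap → day 5); excavation (finishes day 11). Taking the maximum gives a start of day 11, and it finishes at 11 + 4 = day 15.
Electrical rough-in cannot start until excavation (finishes day 11); foundation pour (finishes day 15). The controlling bound is day 15, so electrical rough-in finishes at 15 + 7 = day 22.
Roofing needs all of foundation pour (finishes day 15); excavation (finishes day 11). That puts its earliest start at day 15; it finishes at 15 + 3 = day 18.
Plumbing rough-in waits on roofing (finishes day 18, plus 2-day gap → day 20), so it starts at day 20 and finishes at 20 + 11 = day 31.
All tasks are finished once the last one completes. Finish times: Site survey at 2, Excavation at 11, Foundation pour at 15, Roofing at 18, Plumbing rough-in at 31, Electrical rough-in at 22, Final inspection at 6. The latest is day 31.

31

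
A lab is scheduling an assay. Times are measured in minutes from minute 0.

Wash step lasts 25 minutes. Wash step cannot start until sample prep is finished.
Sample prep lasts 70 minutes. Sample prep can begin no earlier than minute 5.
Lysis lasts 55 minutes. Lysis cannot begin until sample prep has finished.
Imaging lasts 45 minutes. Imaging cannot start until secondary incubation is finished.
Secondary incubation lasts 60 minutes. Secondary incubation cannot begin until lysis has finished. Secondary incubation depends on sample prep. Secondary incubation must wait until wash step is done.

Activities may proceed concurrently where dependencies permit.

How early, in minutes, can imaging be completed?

235

After its own release at minute 5, sample prep can start at minute 5 and finishes at minute 75.
Wash step cannot begin until sample prep (finishes minute 75). It runs from minute 75 to 75 + 25 = minute 100.
After sample prep (finishes minute 75), lysis can start at minute 75 and finishes at minute 130.
Secondary incubation cannot start until lysis (finishes minute 130); sample prep (finishes minute 75); wash step (finishes minute 100). The controlling bound is minute 130, so secondary incubation finishes at 130 + 60 = minute 190.
After secondary incubation (finishes minute 190), imaging can start at minute 190 and finishes at minute 235.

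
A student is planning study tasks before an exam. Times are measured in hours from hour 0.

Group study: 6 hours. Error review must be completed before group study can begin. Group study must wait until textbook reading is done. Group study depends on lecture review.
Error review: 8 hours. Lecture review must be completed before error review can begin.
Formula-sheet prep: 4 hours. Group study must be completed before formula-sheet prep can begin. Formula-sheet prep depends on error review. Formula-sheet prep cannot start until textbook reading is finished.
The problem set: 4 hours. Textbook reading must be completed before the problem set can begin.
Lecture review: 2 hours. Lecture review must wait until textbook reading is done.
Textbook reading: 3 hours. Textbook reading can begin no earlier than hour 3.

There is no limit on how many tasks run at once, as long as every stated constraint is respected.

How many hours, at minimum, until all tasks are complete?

26

Textbook reading cannot begin until its own release at hour 3. It runs from hour 3 to 3 + 3 = hour 6.
The problem set cannot begin until textbook reading (finishes hour 6). It runs from hour 6 to 6 + 4 = hour 10.
After textbook reading (finishes hour 6), lecture review can start at hour 6 and finishes at hour 8.
Error review cannot begin until lecture review (finishes hour 8). It runs from hour 8 to 8 + 8 = hour 16.
For group study: error review (finishes hour 16); textbook reading (finishes hour 6); lecture review (finishes hour 8). Taking the maximum gives a start of hour 16, and it finishes at 16 + 6 = hour 22.
Formula-sheet prep cannot start until group study (finishes hour 22); error review (finishes hour 16); textbook reading (finishes hour 6). The controlling bound is hour 22, so formula-sheet prep finishes at 22 + 4 = hour 26.
All tasks are finished once the last one completes. Finish times: Textbook reading at 6, Lecture review at 8, The problem set at 10, Error review at 16, Group study at 22, Formula-sheet prep at 26. The latest is hour 26.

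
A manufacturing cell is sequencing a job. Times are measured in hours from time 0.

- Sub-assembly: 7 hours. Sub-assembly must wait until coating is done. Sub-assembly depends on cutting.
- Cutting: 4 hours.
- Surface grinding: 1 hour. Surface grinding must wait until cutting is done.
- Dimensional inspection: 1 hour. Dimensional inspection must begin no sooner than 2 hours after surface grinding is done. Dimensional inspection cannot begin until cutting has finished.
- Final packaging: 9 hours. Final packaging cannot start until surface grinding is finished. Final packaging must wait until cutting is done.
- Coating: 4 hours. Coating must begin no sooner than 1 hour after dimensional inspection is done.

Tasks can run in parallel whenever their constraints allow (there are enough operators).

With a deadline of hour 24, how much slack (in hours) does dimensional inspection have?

Cutting can start immediately at hour 0; it finishes at hour 4.
Surface grinding waits on cutting (finishes hour 4), so it starts at hour 4 and finishes at 4 + 1 = hour 5.
Dimensional inspection cannot start until surface grinding (finishes hour 5, plus 2-hour gap → hour 7); cutting (finishes hour 4). The controlling bound is hour 7, so dimensional inspection finishes at 7 + 1 = hour 8.

Working backward from the deadline:
Sub-assembly has no dependents, so it just needs to finish by hour 24. Starting by 24 − 7 = hour 17 achieves that.
Coating feeds into sub-assembly (must start by hour 17); so coating must finish by hour 17 and therefore start by hour 13.
Dimensional inspection must finish before coating (must start by hour 13, minus 1-hour gap → hour 12). With a 1-hour duration, dimensional inspection must start by 12 − 1 = hour 11.
So dimensional inspection can start as early as hour 7 and as late as hour 11, giving 11 − 7 = 4 hours of slack.

4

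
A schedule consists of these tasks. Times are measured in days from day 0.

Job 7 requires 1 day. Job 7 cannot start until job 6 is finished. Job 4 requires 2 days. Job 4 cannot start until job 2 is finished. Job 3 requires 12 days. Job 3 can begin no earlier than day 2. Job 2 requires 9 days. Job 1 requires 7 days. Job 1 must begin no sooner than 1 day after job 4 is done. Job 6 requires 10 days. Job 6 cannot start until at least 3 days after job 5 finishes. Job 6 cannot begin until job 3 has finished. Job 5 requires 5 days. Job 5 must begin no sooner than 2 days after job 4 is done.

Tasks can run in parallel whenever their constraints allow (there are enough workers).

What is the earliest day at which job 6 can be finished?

Job 3 cannot begin until its own release at day 2. It runs from day 2 to 2 + 12 = day 14.
Job 2 can start immediately at day 0; it finishes at day 9.
After job 2 (finishes day 9), job 4 can start at day 9 and finishes at day 11.
Job 5 waits on job 4 (finishes day 11, plus 2-day gap → day 13), so it starts at day 13 and finishes at 13 + 5 = day 18.
For job 6: job 5 (finishes day 18, plus 3-day gap → day 21); job 3 (finishes day 14). Taking the maximum gives a start of day 21, and it finishes at 21 + 10 = day 31.

31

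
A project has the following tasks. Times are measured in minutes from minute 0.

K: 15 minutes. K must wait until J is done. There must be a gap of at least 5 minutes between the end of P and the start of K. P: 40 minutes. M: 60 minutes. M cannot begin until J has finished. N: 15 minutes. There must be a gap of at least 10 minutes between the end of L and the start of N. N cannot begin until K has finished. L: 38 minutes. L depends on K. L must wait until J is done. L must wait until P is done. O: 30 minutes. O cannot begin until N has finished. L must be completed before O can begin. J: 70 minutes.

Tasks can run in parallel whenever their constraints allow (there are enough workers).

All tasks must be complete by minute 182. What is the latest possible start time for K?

O has no dependents, so it just needs to finish by minute 182. Starting by 182 − 30 = minute 152 achieves that.
N has to be done before O (must start by minute 152). That means finishing by minute 152, i.e. starting by 152 − 15 = minute 137.
L has several dependents: N (must start by minute 137, minus 10-minute gap → minute 127); O (must start by minute 152). The earliest of those limits is minute 127, so L must start by 127 − 38 = minute 89.
K has several dependents: L (must start by minute 89); N (must start by minute 137). The earliest of those limits is minute 89, so K must start by 89 − 15 = minute 74.

74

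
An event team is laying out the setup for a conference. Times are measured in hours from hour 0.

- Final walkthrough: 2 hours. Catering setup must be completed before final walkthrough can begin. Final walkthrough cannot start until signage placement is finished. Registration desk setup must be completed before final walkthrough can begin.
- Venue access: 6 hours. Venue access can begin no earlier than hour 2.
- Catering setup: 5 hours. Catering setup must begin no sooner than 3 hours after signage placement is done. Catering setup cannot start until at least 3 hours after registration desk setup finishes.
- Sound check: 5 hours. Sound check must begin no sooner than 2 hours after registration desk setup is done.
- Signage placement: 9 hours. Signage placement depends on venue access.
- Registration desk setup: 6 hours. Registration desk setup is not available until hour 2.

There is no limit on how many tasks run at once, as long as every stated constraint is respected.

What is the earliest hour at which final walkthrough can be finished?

After its own release at hour 2, registration desk setup can start at hour 2 and finishes at hour 8.
Venue access waits on its own release at hour 2, so it starts at hour 2 and finishes at 2 + 6 = hour 8.
After venue access (finishes hour 8), signage placement can start at hour 8 and finishes at hour 17.
Catering setup has to wait for signage placement (finishes hour 17, plus 3-hour gap → hour 20); registration desk setup (finishes hour 8, plus 3-hour gap → hour 11). The latest of these is hour 20, so catering setup runs hour 20 to 20 + 5 = hour 25.
Final walkthrough needs all of catering setup (finishes hour 25); signage placement (finishes hour 17); registration desk setup (finishes hour 8). That puts its earliest start at hour 25; it finishes at 25 + 2 = hour 27.

27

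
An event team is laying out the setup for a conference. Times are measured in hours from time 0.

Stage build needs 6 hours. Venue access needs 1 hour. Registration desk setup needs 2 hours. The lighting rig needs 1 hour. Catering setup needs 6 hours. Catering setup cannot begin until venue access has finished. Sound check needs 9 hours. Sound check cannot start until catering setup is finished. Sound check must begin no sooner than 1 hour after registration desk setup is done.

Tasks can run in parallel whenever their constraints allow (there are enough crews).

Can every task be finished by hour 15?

Nothing blocks registration desk setup, so it runs from hour 0 to hour 2.
The lighting rig has no prerequisites, so it starts at hour 0 and finishes at hour 1.
Stage build can start immediately at hour 0; it finishes at hour 6.
Venue access can start immediately at hour 0; it finishes at hour 1.
Catering setup cannot begin until venue access (finishes hour 1). It runs from hour 1 to 1 + 6 = hour 7.
For sound check: catering setup (finishes hour 7); registration desk setup (finishes hour 2, plus 1-hour gap → hour 3). Taking the maximum gives a start of hour 7, and it finishes at 7 + 9 = hour 16.
The earliest everything can be done is hour 16, which is after the deadline of 15, so it is not possible.

No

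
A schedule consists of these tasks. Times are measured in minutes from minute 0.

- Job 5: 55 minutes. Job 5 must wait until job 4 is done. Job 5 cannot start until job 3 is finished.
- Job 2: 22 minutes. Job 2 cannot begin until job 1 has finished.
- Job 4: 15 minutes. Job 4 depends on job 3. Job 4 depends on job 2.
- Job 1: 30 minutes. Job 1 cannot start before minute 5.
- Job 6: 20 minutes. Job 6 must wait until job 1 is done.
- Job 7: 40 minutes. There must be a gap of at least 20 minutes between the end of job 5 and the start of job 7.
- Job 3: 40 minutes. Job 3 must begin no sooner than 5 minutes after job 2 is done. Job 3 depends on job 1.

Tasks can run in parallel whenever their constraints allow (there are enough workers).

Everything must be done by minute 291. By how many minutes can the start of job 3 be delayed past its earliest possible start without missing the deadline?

After its own release at minute 5, job 1 can start at minute 5 and finishes at minute 35.
Job 2 waits on job 1 (finishes minute 35), so it starts at minute 35 and finishes at 35 + 22 = minute 57.
Job 3 has to wait for job 2 (finishes minute 57, plus 5-minute gap → minute 62); job 1 (finishes minute 35). The latest of these is minute 62, so job 3 runs minute 62 to 62 + 40 = minute 102.

Working backward from the deadline:
Job 7 must finish by minute 291; it takes 40 minutes, so it must start by 291 − 40 = minute 251.
Since job 7 (must start by minute 251, minus 20-minute gap → minute 231) depends on it, job 5 must finish by minute 231. Backing off its 55-minute duration gives a latest start of minute 176.
Job 4 must finish before job 5 (must start by minute 176). With a 15-minute duration, job 4 must start by 176 − 15 = minute 161.
Job 3 has several dependents: job 4 (must start by minute 161); job 5 (must start by minute 176). The earliest of those limits is minute 161, so job 3 must start by 161 − 40 = minute 121.
So job 3 can start as early as minute 62 and as late as minute 121, giving 121 − 62 = 59 minutes of slack.

59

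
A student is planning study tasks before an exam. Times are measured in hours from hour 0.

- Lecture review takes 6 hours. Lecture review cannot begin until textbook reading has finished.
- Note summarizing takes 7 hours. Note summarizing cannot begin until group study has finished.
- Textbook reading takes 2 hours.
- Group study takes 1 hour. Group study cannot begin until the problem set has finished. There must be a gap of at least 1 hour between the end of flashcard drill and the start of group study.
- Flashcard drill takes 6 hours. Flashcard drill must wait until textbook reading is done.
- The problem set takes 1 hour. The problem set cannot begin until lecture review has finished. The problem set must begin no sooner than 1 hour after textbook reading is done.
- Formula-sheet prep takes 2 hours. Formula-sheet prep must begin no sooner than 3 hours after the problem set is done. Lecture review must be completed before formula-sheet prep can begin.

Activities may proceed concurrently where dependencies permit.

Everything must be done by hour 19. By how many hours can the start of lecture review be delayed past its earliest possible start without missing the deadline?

Nothing blocks textbook reading, so it runs from hour 0 to hour 2.
After textbook reading (finishes hour 2), lecture review can start at hour 2 and finishes at hour 8.

Working backward from the deadline:
Note summarizing must finish by hour 19; it takes 7 hours, so it must start by 19 − 7 = hour 12.
Group study feeds into note summarizing (must start by hour 12); so group study must finish by hour 12 and therefore start by hour 11.
Formula-sheet prep has no dependents, so it just needs to finish by hour 19. Starting by 19 − 2 = hour 17 achieves that.
The problem set feeds group study (must start by hour 11); formula-sheet prep (must start by hour 17, minus 3-hour gap → hour 14). Taking the minimum, the problem set must finish by hour 11 and start by 11 − 1 = hour 10.
For lecture review: the problem set (must start by hour 10); formula-sheet prep (must start by hour 17). The most restrictive is hour 10; with a 6-hour duration, lecture review must start by hour 4.
So lecture review can start as early as hour 2 and as late as hour 4, giving 4 − 2 = 2 hours of slack.

2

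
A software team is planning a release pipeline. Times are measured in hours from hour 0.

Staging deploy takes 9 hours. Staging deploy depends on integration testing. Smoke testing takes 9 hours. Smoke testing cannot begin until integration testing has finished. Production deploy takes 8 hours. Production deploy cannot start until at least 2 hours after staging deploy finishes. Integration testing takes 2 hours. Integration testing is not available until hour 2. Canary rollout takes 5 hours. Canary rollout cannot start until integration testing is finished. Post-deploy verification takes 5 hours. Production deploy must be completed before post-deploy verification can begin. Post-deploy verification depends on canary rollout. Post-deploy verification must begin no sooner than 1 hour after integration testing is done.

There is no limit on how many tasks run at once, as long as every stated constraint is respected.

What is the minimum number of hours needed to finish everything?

Integration testing cannot begin until its own release at hour 2. It runs from hour 2 to 2 + 2 = hour 4.
Canary rollout waits on integration testing (finishes hour 4), so it starts at hour 4 and finishes at 4 + 5 = hour 9.
Smoke testing waits on integration testing (finishes hour 4), so it starts at hour 4 and finishes at 4 + 9 = hour 13.
Staging deploy waits on integration testing (finishes hour 4), so it starts at hour 4 and finishes at 4 + 9 = hour 13.
Production deploy cannot begin until staging deploy (finishes hour 13, plus 2-hour gap → hour 15). It runs from hour 15 to 15 + 8 = hour 23.
Post-deploy verification needs all of production deploy (finishes hour 23); canary rollout (finishes hour 9); integration testing (finishes hour 4, plus 1-hour gap → hour 5). That puts its earliest start at hour 23; it finishes at 23 + 5 = hour 28.
All tasks are finished once the last one completes. Finish times: Integration testing at 4, Staging deploy at 13, Smoke testing at 13, Canary rollout at 9, Production deploy at 23, Post-deploy verification at 28. The latest is hour 28.

28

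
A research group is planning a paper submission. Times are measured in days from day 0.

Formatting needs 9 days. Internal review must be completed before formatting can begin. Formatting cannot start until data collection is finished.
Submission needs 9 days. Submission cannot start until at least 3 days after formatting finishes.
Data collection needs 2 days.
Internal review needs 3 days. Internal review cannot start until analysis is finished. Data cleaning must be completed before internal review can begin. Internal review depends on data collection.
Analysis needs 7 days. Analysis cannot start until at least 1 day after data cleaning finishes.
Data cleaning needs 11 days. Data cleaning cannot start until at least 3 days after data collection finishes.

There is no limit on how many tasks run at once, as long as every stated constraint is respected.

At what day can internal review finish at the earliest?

27

Data collection has no prerequisites, so it starts at day 0 and finishes at day 2.
After data collection (finishes day 2, plus 3-day gap → day 5), data cleaning can start at day 5 and finishes at day 16.
Analysis waits on data cleaning (finishes day 16, plus 1-day gap → day 17), so it starts at day 17 and finishes at 17 + 7 = day 24.
For internal review: analysis (finishes day 24); data cleaning (finishes day 16); data collection (finishes day 2). Taking the maximum gives a start of day 24, and it finishes at 24 + 3 = day 27.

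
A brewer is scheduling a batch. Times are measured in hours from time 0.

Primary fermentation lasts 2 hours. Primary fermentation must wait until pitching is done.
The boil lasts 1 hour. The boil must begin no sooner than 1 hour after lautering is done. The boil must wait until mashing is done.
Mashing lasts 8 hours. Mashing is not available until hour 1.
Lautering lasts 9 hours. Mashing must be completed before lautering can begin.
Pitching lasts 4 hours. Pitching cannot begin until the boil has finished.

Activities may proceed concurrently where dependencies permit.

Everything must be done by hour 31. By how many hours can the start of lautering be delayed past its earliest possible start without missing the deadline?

Mashing cannot begin until its own release at hour 1. It runs from hour 1 to 1 + 8 = hour 9.
After mashing (finishes hour 9), lautering can start at hour 9 and finishes at hour 18.

Working backward from the deadline:
Primary fermentation has no dependents, so it just needs to finish by hour 31. Starting by 31 − 2 = hour 29 achieves that.
Pitching feeds into primary fermentation (must start by hour 29); so pitching must finish by hour 29 and therefore start by hour 25.
Since pitching (must start by hour 25) depends on it, the boil must finish by hour 25. Backing off its 1-hour duration gives a latest start of hour 24.
Lautering has to be done before the boil (must start by hour 24, minus 1-hour gap → hour 23). That means finishing by hour 23, i.e. starting by 23 − 9 = hour 14.
So lautering can start as early as hour 9 and as late as hour 14, giving 14 − 9 = 5 hours of slack.

5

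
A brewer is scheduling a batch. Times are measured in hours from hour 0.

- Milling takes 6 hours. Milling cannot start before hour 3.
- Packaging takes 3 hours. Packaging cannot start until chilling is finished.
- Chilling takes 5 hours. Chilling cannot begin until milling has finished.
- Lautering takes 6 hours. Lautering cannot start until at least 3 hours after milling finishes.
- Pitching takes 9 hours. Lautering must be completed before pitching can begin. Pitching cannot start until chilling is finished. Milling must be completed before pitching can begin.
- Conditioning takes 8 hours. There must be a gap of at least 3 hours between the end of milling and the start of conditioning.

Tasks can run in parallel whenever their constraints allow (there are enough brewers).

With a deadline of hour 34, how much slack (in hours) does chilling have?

11

After its own release at hour 3, milling can start at hour 3 and finishes at hour 9.
Chilling cannot begin until milling (finishes hour 9). It runs from hour 9 to 9 + 5 = hour 14.

Working backward from the deadline:
Pitching must finish by hour 34; it takes 9 hours, so it must start by 34 − 9 = hour 25.
Packaging must finish by hour 34; it takes 3 hours, so it must start by 34 − 3 = hour 31.
Chilling has several dependents: pitching (must start by hour 25); packaging (must start by hour 31). The earliest of those limits is hour 25, so chilling must start by 25 − 5 = hour 20.
So chilling can start as early as hour 9 and as late as hour 20, giving 20 − 9 = 11 hours of slack.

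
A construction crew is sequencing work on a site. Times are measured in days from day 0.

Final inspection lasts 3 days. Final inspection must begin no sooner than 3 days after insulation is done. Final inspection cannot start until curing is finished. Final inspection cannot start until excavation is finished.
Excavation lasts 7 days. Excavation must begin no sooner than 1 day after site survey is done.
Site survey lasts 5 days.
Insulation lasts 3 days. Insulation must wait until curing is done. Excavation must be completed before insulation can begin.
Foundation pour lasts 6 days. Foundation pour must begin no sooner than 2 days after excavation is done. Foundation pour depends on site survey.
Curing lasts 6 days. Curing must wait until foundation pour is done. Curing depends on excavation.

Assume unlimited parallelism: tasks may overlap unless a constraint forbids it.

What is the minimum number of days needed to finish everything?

36

Site survey has no prerequisites, so it starts at day 0 and finishes at day 5.
Excavation waits on site survey (finishes day 5, plus 1-day gap → day 6), so it starts at day 6 and finishes at 6 + 7 = day 13.
Foundation pour needs all of excavation (finishes day 13, plus 2-day gap → day 15); site survey (finishes day 5). That puts its earliest start at day 15; it finishes at 15 + 6 = day 21.
Curing cannot start until foundation pour (finishes day 21); excavation (finishes day 13). The controlling bound is day 21, so curing finishes at 21 + 6 = day 27.
Insulation needs all of curing (finishes day 27); excavation (finishes day 13). That puts its earliest start at day 27; it finishes at 27 + 3 = day 30.
For final inspection: insulation (finishes day 30, plus 3-day gap → day 33); curing (finishes day 27); excavation (finishes day 13). Taking the maximum gives a start of day 33, and it finishes at 33 + 3 = day 36.
All tasks are finished once the last one completes. Finish times: Site survey at 5, Excavation at 13, Foundation pour at 21, Curing at 27, Insulation at 30, Final inspection at 36. The latest is day 36.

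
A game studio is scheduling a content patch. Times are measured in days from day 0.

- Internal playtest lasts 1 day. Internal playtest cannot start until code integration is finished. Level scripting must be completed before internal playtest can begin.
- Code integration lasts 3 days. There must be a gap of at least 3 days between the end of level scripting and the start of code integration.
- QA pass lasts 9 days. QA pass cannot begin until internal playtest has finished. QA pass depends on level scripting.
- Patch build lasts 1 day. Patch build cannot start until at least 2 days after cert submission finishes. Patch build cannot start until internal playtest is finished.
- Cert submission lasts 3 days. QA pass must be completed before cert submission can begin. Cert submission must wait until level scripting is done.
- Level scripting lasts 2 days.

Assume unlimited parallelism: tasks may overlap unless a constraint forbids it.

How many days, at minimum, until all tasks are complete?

Level scripting has no prerequisites, so it starts at day 0 and finishes at day 2.
After level scripting (finishes day 2, plus 3-day gap → day 5), code integration can start at day 5 and finishes at day 8.
Internal playtest needs all of code integration (finishes day 8); level scripting (finishes day 2). That puts its earliest start at day 8; it finishes at 8 + 1 = day 9.
QA pass cannot start until internal playtest (finishes day 9); level scripting (finishes day 2). The controlling bound is day 9, so QA pass finishes at 9 + 9 = day 18.
Cert submission cannot start until QA pass (finishes day 18); level scripting (finishes day 2). The controlling bound is day 18, so cert submission finishes at 18 + 3 = day 21.
Patch build needs all of cert submission (finishes day 21, plus 2-day gap → day 23); internal playtest (finishes day 9). That puts its earliest start at day 23; it finishes at 23 + 1 = day 24.
All tasks are finished once the last one completes. Finish times: Level scripting at 2, Code integration at 8, Internal playtest at 9, QA pass at 18, Cert submission at 21, Patch build at 24. The latest is day 24.

24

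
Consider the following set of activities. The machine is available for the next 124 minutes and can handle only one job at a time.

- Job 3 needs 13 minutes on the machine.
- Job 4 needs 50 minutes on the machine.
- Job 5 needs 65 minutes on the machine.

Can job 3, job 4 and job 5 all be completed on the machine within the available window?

No

Running back to back, the jobs need 13 + 50 + 65 = 128 minutes on the machine.
Since 128 > 124, they cannot all fit.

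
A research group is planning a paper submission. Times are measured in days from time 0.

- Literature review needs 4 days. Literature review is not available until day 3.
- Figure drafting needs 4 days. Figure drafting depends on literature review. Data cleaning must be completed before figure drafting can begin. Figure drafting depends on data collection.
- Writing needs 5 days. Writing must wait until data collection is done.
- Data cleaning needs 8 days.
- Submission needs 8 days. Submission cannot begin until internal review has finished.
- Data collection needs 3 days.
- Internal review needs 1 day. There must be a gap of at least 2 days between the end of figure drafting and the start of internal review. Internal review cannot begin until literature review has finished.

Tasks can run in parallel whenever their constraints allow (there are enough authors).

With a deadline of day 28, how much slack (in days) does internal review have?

Nothing blocks data cleaning, so it runs from day 0 to day 8.
Nothing blocks data collection, so it runs from day 0 to day 3.
After its own release at day 3, literature review can start at day 3 and finishes at day 7.
Figure drafting has to wait for literature review (finishes day 7); data cleaning (finishes day 8); data collection (finishes day 3). The latest of these is day 8, so figure drafting runs day 8 to 8 + 4 = day 12.
Internal review has to wait for figure drafting (finishes day 12, plus 2-day gap → day 14); literature review (finishes day 7). The latest of these is day 14, so internal review runs day 14 to 14 + 1 = day 15.

Working backward from the deadline:
Submission must finish by day 28; it takes 8 days, so it must start by 28 − 8 = day 20.
Internal review has to be done before submission (must start by day 20). That means finishing by day 20, i.e. starting by 20 − 1 = day 19.
So internal review can start as early as day 14 and as late as day 19, giving 19 − 14 = 5 days of slack.

5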